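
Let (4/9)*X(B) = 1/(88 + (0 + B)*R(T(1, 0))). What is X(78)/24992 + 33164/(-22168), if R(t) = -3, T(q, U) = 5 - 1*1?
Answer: -60504957163/40443653888 ≈ -1.4960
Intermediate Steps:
T(q, U) = 4 (T(q, U) = 5 - 1 = 4)
X(B) = 9/(4*(88 - 3*B)) (X(B) = 9/(4*(88 + (0 + B)*(-3))) = 9/(4*(88 + B*(-3))) = 9/(4*(88 - 3*B)))
X(78)/24992 + 33164/(-22168) = (9/(4*(88 - 3*78)))/24992 + 33164/(-22168) = (9/(4*(88 - 234)))*(1/24992) + 33164*(-1/22168) = ((9/4)/(-146))*(1/24992) - 8291/5542 = ((9/4)*(-1/146))*(1/24992) - 8291/5542 = -9/584*1/24992 - 8291/5542 = -9/14595328 - 8291/5542 = -60504957163/40443653888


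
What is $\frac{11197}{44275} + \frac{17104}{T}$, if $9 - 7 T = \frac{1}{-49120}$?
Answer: $\frac{260387967644957}{19573136275} \approx 13303.0$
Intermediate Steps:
$T = \frac{442081}{343840}$ ($T = \frac{9}{7} - \frac{1}{7 \left(-49120\right)} = \frac{9}{7} - - \frac{1}{343840} = \frac{9}{7} + \frac{1}{343840} = \frac{442081}{343840} \approx 1.2857$)
$\frac{11197}{44275} + \frac{17104}{T} = \frac{11197}{44275} + \frac{17104}{\frac{442081}{343840}} = 11197 \cdot \frac{1}{44275} + 17104 \cdot \frac{343840}{442081} = \frac{11197}{44275} + \frac{5881039360}{442081} = \frac{260387967644957}{19573136275}$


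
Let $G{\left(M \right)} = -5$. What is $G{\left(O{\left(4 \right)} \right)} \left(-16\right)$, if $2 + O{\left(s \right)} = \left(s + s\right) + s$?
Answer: $80$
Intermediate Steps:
$O{\left(s \right)} = -2 + 3 s$ ($O{\left(s \right)} = -2 + \left(\left(s + s\right) + s\right) = -2 + \left(2 s + s\right) = -2 + 3 s$)
$G{\left(O{\left(4 \right)} \right)} \left(-16\right) = \left(-5\right) \left(-16\right) = 80$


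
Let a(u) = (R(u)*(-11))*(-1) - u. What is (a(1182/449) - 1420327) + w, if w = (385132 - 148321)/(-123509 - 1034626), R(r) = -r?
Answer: -246196762490028/173334205 ≈ -1.4204e+6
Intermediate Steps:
w = -78937/386045 (w = 236811/(-1158135) = 236811*(-1/1158135) = -78937/386045 ≈ -0.20448)
a(u) = -12*u (a(u) = (-u*(-11))*(-1) - u = (11*u)*(-1) - u = -11*u - u = -12*u)
(a(1182/449) - 1420327) + w = (-14184/449 - 1420327) - 78937/386045 = -637741007/449 - 78937/386045 = -246196762490028/173334205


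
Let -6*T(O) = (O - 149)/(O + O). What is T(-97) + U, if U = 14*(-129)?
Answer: -350405/194 ≈ -1806.2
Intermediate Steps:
T(O) = -(-149 + O)/(12*O) (T(O) = -(O - 149)/(6*(O + O)) = -(-149 + O)/(6*(2*O)) = -(-149 + O)*1/(2*O)/6 = -(-149 + O)/(12*O))
U = -1806
T(-97) + U = (1/12)*(149 - 1*(-97))/(-97) - 1806 = (1/12)*(-1/97)*(149 + 97) - 1806 = (1/12)*(-1/97)*246 - 1806 = -41/194 - 1806 = -350405/194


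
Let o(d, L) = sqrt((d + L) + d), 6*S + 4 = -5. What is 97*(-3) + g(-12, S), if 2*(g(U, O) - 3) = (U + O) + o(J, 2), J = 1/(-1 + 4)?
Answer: -1179/4 + sqrt(6)/3 ≈ -293.93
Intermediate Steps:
J = 1/3 ≈ 0.33333
S = -3/2 (S = -2/3 + (1/6)*(-5) = -2/3 - 5/6 = -3/2 ≈ -1.5000)
o(d, L) = sqrt(L + 2*d) (o(d, L) = sqrt((L + d) + d) = sqrt(L + 2*d))
g(U, O) = 3 + O/2 + U/2 + sqrt(6)/3 (g(U, O) = 3 + ((U + O) + sqrt(2 + 2*(1/3)))/2 = 3 + ((O + U) + sqrt(2 + 2/3))/2 = 3 + ((O + U) + sqrt(8/3))/2 = 3 + ((O + U) + 2*sqrt(6)/3)/2 = 3 + (O + U + 2*sqrt(6)/3)/2 = 3 + (O/2 + U/2 + sqrt(6)/3) = 3 + O/2 + U/2 + sqrt(6)/3)
97*(-3) + g(-12, S) = 97*(-3) + (3 + (1/2)*(-3/2) + (1/2)*(-12) + sqrt(6)/3) = -291 + (3 - 3/4 - 6 + sqrt(6)/3) = -291 + (-15/4 + sqrt(6)/3) = -1179/4 + sqrt(6)/3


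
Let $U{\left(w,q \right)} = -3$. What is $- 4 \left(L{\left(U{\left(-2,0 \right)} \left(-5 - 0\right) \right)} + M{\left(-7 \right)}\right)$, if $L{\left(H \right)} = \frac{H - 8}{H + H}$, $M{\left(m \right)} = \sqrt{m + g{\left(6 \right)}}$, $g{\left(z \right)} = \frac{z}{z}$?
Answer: $- \frac{14}{15} - 4 i \sqrt{6} \approx -0.93333 - 9.798 i$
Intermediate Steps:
$g{\left(z \right)} = 1$
$M{\left(m \right)} = \sqrt{1 + m}$ ($M{\left(m \right)} = \sqrt{m + 1} = \sqrt{1 + m}$)
$L{\left(H \right)} = \frac{-8 + H}{2 H}$
$- 4 \left(L{\left(U{\left(-2,0 \right)} \left(-5 - 0\right) \right)} + M{\left(-7 \right)}\right) = - 4 \left(\frac{-8 - 3 \left(-5 - 0\right)}{2 \left(- 3 \left(-5 - 0\right)\right)} + \sqrt{1 - 7}\right) = - 4 \left(\frac{-8 - 3 \left(-5 + 0\right)}{2 \left(- 3 \left(-5 + 0\right)\right)} + \sqrt{-6}\right) = - 4 \left(\frac{-8 - -15}{2 \left(\left(-3\right) \left(-5\right)\right)} + i \sqrt{6}\right) = - 4 \left(\frac{-8 + 15}{2 \cdot 15} + i \sqrt{6}\right) = - 4 \left(\frac{1}{2} \cdot \frac{1}{15} \cdot 7 + i \sqrt{6}\right) = - 4 \left(\frac{7}{30} + i \sqrt{6}\right) = - \frac{14}{15} - 4 i \sqrt{6}$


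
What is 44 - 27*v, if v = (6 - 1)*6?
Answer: -766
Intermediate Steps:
v = 30 (v = 5*6 = 30)
44 - 27*v = 44 - 27*30 = 44 - 810 = -766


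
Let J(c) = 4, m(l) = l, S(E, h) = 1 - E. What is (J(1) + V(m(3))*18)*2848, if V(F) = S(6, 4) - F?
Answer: -398720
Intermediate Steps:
V(F) = -5 - F (V(F) = (1 - 1*6) - F = (1 - 6) - F = -5 - F)
(J(1) + V(m(3))*18)*2848 = (4 + (-5 - 1*3)*18)*2848 = (4 + (-5 - 3)*18)*2848 = (4 - 8*18)*2848 = (4 - 144)*2848 = -140*2848 = -398720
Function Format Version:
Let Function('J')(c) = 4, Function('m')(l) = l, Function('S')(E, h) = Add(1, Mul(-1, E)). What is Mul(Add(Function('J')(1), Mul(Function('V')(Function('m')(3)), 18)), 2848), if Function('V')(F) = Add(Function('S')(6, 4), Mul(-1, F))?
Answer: -398720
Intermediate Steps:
Function('V')(F) = Add(-5, Mul(-1, F)) (Function('V')(F) = Add(Add(1, Mul(-1, 6)), Mul(-1, F)) = Add(Add(1, -6), Mul(-1, F)) = Add(-5, Mul(-1, F)))
Mul(Add(Function('J')(1), Mul(Function('V')(Function('m')(3)), 18)), 2848) = Mul(Add(4, Mul(Add(-5, Mul(-1, 3)), 18)), 2848) = Mul(Add(4, Mul(Add(-5, -3), 18)), 2848) = Mul(Add(4, Mul(-8, 18)), 2848) = Mul(Add(4, -144), 2848) = Mul(-140, 2848) = -398720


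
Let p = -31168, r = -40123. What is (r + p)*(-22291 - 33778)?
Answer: 3997215079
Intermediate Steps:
(r + p)*(-22291 - 33778) = (-40123 - 31168)*(-22291 - 33778) = -71291*(-56069) = 3997215079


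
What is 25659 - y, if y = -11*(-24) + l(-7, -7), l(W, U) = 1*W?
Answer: 25402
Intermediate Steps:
l(W, U) = W
y = 257 (y = -11*(-24) - 7 = 264 - 7 = 257)
25659 - y = 25659 - 1*257 = 25659 - 257 = 25402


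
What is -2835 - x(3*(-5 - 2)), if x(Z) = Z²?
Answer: -3276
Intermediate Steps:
-2835 - x(3*(-5 - 2)) = -2835 - (3*(-5 - 2))² = -2835 - (3*(-7))² = -2835 - 1*(-21)² = -2835 - 1*441 = -2835 - 441 = -3276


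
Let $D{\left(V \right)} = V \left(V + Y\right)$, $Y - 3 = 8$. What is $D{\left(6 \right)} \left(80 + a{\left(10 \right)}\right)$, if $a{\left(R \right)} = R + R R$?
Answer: $19380$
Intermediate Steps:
$Y = 11$ ($Y = 3 + 8 = 11$)
$a{\left(R \right)} = R + R^{2}$
$D{\left(V \right)} = V \left(11 + V\right)$ ($D{\left(V \right)} = V \left(V + 11\right) = V \left(11 + V\right)$)
$D{\left(6 \right)} \left(80 + a{\left(10 \right)}\right) = 6 \left(11 + 6\right) \left(80 + 10 \left(1 + 10\right)\right) = 6 \cdot 17 \left(80 + 10 \cdot 11\right) = 102 \left(80 + 110\right) = 102 \cdot 190 = 19380$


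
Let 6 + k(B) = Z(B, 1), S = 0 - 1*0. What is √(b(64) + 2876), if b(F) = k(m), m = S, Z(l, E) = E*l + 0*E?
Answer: √2870 ≈ 53.572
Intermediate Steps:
Z(l, E) = E*l (Z(l, E) = E*l + 0 = E*l)
S = 0 (S = 0 + 0 = 0)
m = 0
k(B) = -6 + B (k(B) = -6 + 1*B = -6 + B)
b(F) = -6 (b(F) = -6 + 0 = -6)
√(b(64) + 2876) = √(-6 + 2876) = √2870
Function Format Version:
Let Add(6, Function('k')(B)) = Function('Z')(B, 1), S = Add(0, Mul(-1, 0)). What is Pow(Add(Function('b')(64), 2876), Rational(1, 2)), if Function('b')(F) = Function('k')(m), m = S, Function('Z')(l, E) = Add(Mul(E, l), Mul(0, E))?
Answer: Pow(2870, Rational(1, 2)) ≈ 53.572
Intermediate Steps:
Function('Z')(l, E) = Mul(E, l) (Function('Z')(l, E) = Add(Mul(E, l), 0) = Mul(E, l))
S = 0 (S = Add(0, 0) = 0)
m = 0
Function('k')(B) = Add(-6, B) (Function('k')(B) = Add(-6, Mul(1, B)) = Add(-6, B))
Function('b')(F) = -6 (Function('b')(F) = Add(-6, 0) = -6)
Pow(Add(Function('b')(64), 2876), Rational(1, 2)) = Pow(Add(-6, 2876), Rational(1, 2)) = Pow(2870, Rational(1, 2))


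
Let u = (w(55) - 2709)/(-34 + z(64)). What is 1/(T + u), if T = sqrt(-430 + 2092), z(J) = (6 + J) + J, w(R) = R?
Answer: 66350/2394071 + 2500*sqrt(1662)/2394071 ≈ 0.070286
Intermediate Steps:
z(J) = 6 + 2*J
T = sqrt(1662) ≈ 40.768
u = -1327/50 (u = (55 - 2709)/(-34 + (6 + 2*64)) = -2654/(-34 + (6 + 128)) = -2654/(-34 + 134) = -2654/100 = -2654*1/100 = -1327/50 ≈ -26.540)
1/(T + u) = 1/(sqrt(1662) - 1327/50) = 1/(-1327/50 + sqrt(1662))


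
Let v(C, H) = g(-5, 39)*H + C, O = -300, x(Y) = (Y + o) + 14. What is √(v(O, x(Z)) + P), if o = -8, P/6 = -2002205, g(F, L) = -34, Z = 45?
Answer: 4*I*√750954 ≈ 3466.3*I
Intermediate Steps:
P = -12013230 (P = 6*(-2002205) = -12013230)
x(Y) = 6 + Y (x(Y) = (Y - 8) + 14 = (-8 + Y) + 14 = 6 + Y)
v(C, H) = C - 34*H (v(C, H) = -34*H + C = C - 34*H)
√(v(O, x(Z)) + P) = √((-300 - 34*(6 + 45)) - 12013230) = √((-300 - 34*51) - 12013230) = √((-300 - 1734) - 12013230) = √(-2034 - 12013230) = √(-12015264) = 4*I*√750954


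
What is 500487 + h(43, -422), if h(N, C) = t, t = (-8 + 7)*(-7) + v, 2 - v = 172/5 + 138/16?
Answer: 20018119/40 ≈ 5.0045e+5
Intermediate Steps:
v = -1641/40 (v = 2 - (172/5 + 138/16) = 2 - (172*(⅕) + 138*(1/16)) = 2 - (172/5 + 69/8) = 2 - 1*1721/40 = 2 - 1721/40 = -1641/40 ≈ -41.025)
t = -1361/40 (t = (-8 + 7)*(-7) - 1641/40 = -1*(-7) - 1641/40 = 7 - 1641/40 = -1361/40 ≈ -34.025)
h(N, C) = -1361/40
500487 + h(43, -422) = 500487 - 1361/40 = 20018119/40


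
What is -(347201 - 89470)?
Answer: -257731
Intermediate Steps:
-(347201 - 89470) = -1*257731 = -257731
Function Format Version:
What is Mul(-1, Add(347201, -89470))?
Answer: -257731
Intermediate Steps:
Mul(-1, Add(347201, -89470)) = Mul(-1, 257731) = -257731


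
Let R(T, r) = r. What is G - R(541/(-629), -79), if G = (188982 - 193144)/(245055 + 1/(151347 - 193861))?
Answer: 822866249983/10418268269 ≈ 78.983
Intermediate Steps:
G = -176943268/10418268269 (G = -4162/(245055 + 1/(-42514)) = -4162/(245055 - 1/42514) = -4162/10418268269/42514 = -4162*42514/10418268269 = -176943268/10418268269 ≈ -0.016984)
G - R(541/(-629), -79) = -176943268/10418268269 - 1*(-79) = -176943268/10418268269 + 79 = 822866249983/10418268269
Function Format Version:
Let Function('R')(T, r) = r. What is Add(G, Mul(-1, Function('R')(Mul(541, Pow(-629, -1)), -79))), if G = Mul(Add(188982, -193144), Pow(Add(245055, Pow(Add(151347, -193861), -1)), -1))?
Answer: Rational(822866249983, 10418268269) ≈ 78.983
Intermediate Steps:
G = Rational(-176943268, 10418268269) (G = Mul(-4162, Pow(Add(245055, Pow(-42514, -1)), -1)) = Mul(-4162, Pow(Add(245055, Rational(-1, 42514)), -1)) = Mul(-4162, Pow(Rational(10418268269, 42514), -1)) = Mul(-4162, Rational(42514, 10418268269)) = Rational(-176943268, 10418268269) ≈ -0.016984)
Add(G, Mul(-1, Function('R')(Mul(541, Pow(-629, -1)), -79))) = Add(Rational(-176943268, 10418268269), Mul(-1, -79)) = Add(Rational(-176943268, 10418268269), 79) = Rational(822866249983, 10418268269)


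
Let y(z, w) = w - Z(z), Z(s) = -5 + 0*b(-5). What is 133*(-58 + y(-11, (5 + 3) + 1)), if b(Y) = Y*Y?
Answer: -5852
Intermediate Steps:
b(Y) = Y²
Z(s) = -5 (Z(s) = -5 + 0*(-5)² = -5 + 0*25 = -5 + 0 = -5)
y(z, w) = 5 + w (y(z, w) = w - 1*(-5) = w + 5 = 5 + w)
133*(-58 + y(-11, (5 + 3) + 1)) = 133*(-58 + (5 + ((5 + 3) + 1))) = 133*(-58 + (5 + (8 + 1))) = 133*(-58 + (5 + 9)) = 133*(-58 + 14) = 133*(-44) = -5852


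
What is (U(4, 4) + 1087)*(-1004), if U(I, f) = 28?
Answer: -1119460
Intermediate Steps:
(U(4, 4) + 1087)*(-1004) = (28 + 1087)*(-1004) = 1115*(-1004) = -1119460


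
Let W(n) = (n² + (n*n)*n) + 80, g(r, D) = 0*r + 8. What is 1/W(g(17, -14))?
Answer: 1/656 ≈ 0.0015244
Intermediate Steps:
g(r, D) = 8 (g(r, D) = 0 + 8 = 8)
W(n) = 80 + n² + n³ (W(n) = (n² + n²*n) + 80 = (n² + n³) + 80 = 80 + n² + n³)
1/W(g(17, -14)) = 1/(80 + 8² + 8³) = 1/(80 + 64 + 512) = 1/656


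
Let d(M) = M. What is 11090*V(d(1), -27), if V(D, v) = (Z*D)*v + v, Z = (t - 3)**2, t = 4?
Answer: -598860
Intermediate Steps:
Z = 1 (Z = (4 - 3)**2 = 1**2 = 1)
V(D, v) = v + D*v (V(D, v) = (1*D)*v + v = D*v + v = v + D*v)
11090*V(d(1), -27) = 11090*(-27*(1 + 1)) = 11090*(-27*2) = 11090*(-54) = -598860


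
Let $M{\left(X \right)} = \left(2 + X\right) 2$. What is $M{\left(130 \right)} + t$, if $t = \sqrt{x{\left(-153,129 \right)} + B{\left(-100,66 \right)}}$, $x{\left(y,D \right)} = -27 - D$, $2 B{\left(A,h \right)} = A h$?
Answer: $264 + 24 i \sqrt{6} \approx 264.0 + 58.788 i$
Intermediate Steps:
$B{\left(A,h \right)} = \frac{A h}{2}$
$M{\left(X \right)} = 4 + 2 X$
$t = 24 i \sqrt{6}$ ($t = \sqrt{\left(-27 - 129\right) + \frac{1}{2} \left(-100\right) 66} = \sqrt{\left(-27 - 129\right) - 3300} = \sqrt{-156 - 3300} = \sqrt{-3456} = 24 i \sqrt{6} \approx 58.788 i$)
$M{\left(130 \right)} + t = \left(4 + 2 \cdot 130\right) + 24 i \sqrt{6} = \left(4 + 260\right) + 24 i \sqrt{6} = 264 + 24 i \sqrt{6}$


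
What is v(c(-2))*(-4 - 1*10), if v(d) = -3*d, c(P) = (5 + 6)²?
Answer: 5082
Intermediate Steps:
c(P) = 121 (c(P) = 11² = 121)
v(c(-2))*(-4 - 1*10) = (-3*121)*(-4 - 1*10) = -363*(-4 - 10) = -363*(-14) = 5082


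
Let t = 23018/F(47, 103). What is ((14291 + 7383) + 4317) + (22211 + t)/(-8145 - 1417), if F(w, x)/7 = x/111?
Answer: 179168635053/6894202 ≈ 25988.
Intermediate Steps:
F(w, x) = 7*x/111 (F(w, x) = 7*(x/111) = 7*x/111)
t = 2554998/721 (t = 23018/(((7/111)*103)) = 23018/(721/111) = 23018*(111/721) = 2554998/721 ≈ 3543.7)
((14291 + 7383) + 4317) + (22211 + t)/(-8145 - 1417) = ((14291 + 7383) + 4317) + (22211 + 2554998/721)/(-8145 - 1417) = (21674 + 4317) + (18569129/721)/(-9562) = 25991 + (18569129/721)*(-1/9562) = 25991 - 18569129/6894202 = 179168635053/6894202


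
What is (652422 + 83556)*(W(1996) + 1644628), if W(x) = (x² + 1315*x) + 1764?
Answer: 6075607314744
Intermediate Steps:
W(x) = 1764 + x² + 1315*x
(652422 + 83556)*(W(1996) + 1644628) = (652422 + 83556)*((1764 + 1996² + 1315*1996) + 1644628) = 735978*((1764 + 3984016 + 2624740) + 1644628) = 735978*(6610520 + 1644628) = 735978*8255148 = 6075607314744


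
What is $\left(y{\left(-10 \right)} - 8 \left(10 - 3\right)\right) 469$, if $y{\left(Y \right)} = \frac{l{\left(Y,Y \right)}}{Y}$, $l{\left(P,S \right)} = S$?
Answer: $-25795$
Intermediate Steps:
$y{\left(Y \right)} = 1$ ($y{\left(Y \right)} = \frac{Y}{Y} = 1$)
$\left(y{\left(-10 \right)} - 8 \left(10 - 3\right)\right) 469 = \left(1 - 8 \left(10 - 3\right)\right) 469 = \left(1 - 56\right) 469 = \left(-55\right) 469 = -25795$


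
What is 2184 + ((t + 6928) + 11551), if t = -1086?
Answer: 19577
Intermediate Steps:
2184 + ((t + 6928) + 11551) = 2184 + ((-1086 + 6928) + 11551) = 2184 + (5842 + 11551) = 2184 + 17393 = 19577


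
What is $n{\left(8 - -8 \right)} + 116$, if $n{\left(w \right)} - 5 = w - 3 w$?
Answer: $89$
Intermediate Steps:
$n{\left(w \right)} = 5 - 2 w$ ($n{\left(w \right)} = 5 + \left(w - 3 w\right) = 5 - 2 w$)
$n{\left(8 - -8 \right)} + 116 = \left(5 - 2 \left(8 - -8\right)\right) + 116 = \left(5 - 2 \left(8 + 8\right)\right) + 116 = \left(5 - 32\right) + 116 = -27 + 116 = 89$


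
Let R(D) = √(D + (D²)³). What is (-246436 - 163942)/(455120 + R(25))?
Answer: -18677123536/20689007375 + 205189*√9765626/20689007375 ≈ -0.87176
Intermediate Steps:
R(D) = √(D + D⁶)
(-246436 - 163942)/(455120 + R(25)) = (-246436 - 163942)/(455120 + √(25 + 25⁶)) = -410378/(455120 + √(25 + 244140625)) = -410378/(455120 + √244140650) = -410378/(455120 + 5*√9765626)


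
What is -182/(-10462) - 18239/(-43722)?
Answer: 99386911/228709782 ≈ 0.43455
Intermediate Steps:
-182/(-10462) - 18239/(-43722) = -182*(-1/10462) - 18239*(-1/43722) = 91/5231 + 18239/43722 = 99386911/228709782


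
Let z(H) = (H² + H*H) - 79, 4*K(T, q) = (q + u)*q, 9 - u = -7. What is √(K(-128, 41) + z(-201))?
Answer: √325229/2 ≈ 285.14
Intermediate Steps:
u = 16 (u = 9 - 1*(-7) = 9 + 7 = 16)
K(T, q) = q*(16 + q)/4 (K(T, q) = ((q + 16)*q)/4 = ((16 + q)*q)/4 = (q*(16 + q))/4 = q*(16 + q)/4)
z(H) = -79 + 2*H² (z(H) = (H² + H²) - 79 = 2*H² - 79 = -79 + 2*H²)
√(K(-128, 41) + z(-201)) = √((¼)*41*(16 + 41) + (-79 + 2*(-201)²)) = √((¼)*41*57 + (-79 + 2*40401)) = √(2337/4 + (-79 + 80802)) = √(2337/4 + 80723) = √(325229/4) = √325229/2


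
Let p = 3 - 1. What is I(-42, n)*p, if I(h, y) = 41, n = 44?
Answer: 82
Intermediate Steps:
p = 2
I(-42, n)*p = 41*2 = 82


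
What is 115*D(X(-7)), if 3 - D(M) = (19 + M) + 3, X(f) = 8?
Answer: -3105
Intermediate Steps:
D(M) = -19 - M (D(M) = 3 - ((19 + M) + 3) = 3 - (22 + M) = 3 + (-22 - M) = -19 - M)
115*D(X(-7)) = 115*(-19 - 1*8) = 115*(-19 - 8) = 115*(-27) = -3105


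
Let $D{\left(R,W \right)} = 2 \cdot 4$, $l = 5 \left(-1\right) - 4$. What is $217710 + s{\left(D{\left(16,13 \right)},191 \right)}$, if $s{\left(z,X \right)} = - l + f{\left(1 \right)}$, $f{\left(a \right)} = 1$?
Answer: $217720$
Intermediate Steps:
$l = -9$ ($l = -5 - 4 = -9$)
$D{\left(R,W \right)} = 8$
$s{\left(z,X \right)} = 10$ ($s{\left(z,X \right)} = \left(-1\right) \left(-9\right) + 1 = 9 + 1 = 10$)
$217710 + s{\left(D{\left(16,13 \right)},191 \right)} = 217710 + 10 = 217720$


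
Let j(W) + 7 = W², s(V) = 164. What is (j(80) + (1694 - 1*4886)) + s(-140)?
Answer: 3365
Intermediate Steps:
j(W) = -7 + W²
(j(80) + (1694 - 1*4886)) + s(-140) = ((-7 + 80²) + (1694 - 1*4886)) + 164 = ((-7 + 6400) + (1694 - 4886)) + 164 = (6393 - 3192) + 164 = 3201 + 164 = 3365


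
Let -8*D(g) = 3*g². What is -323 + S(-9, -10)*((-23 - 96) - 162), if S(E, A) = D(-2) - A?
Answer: -5423/2 ≈ -2711.5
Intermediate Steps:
D(g) = -3*g²/8
S(E, A) = -3/2 - A (S(E, A) = -3/8*(-2)² - A = -3/8*4 - A = -3/2 - A)
-323 + S(-9, -10)*((-23 - 96) - 162) = -323 + (-3/2 - 1*(-10))*((-23 - 96) - 162) = -323 + (-3/2 + 10)*(-119 - 162) = -323 + (17/2)*(-281) = -323 - 4777/2 = -5423/2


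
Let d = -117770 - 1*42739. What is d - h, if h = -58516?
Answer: -101993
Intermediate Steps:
d = -160509 (d = -117770 - 42739 = -160509)
d - h = -160509 - 1*(-58516) = -160509 + 58516 = -101993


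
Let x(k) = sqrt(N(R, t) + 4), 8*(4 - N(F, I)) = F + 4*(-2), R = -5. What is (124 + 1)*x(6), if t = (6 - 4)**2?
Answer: 125*sqrt(154)/4 ≈ 387.80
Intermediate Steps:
t = 4 (t = 2**2 = 4)
N(F, I) = 5 - F/8 (N(F, I) = 4 - (F + 4*(-2))/8 = 4 - (F - 8)/8 = 4 - (-8 + F)/8 = 4 + (1 - F/8) = 5 - F/8)
x(k) = sqrt(154)/4 (x(k) = sqrt((5 - 1/8*(-5)) + 4) = sqrt((5 + 5/8) + 4) = sqrt(45/8 + 4) = sqrt(77/8) = sqrt(154)/4)
(124 + 1)*x(6) = (124 + 1)*(sqrt(154)/4) = 125*(sqrt(154)/4) = 125*sqrt(154)/4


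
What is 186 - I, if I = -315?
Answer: 501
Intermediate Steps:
186 - I = 186 - 1*(-315) = 186 + 315 = 501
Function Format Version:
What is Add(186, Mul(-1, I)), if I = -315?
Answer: 501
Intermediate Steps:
Add(186, Mul(-1, I)) = Add(186, Mul(-1, -315)) = Add(186, 315) = 501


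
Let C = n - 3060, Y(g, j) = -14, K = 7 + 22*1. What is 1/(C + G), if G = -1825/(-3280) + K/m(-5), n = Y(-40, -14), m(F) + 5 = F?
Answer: -3280/10090407 ≈ -0.00032506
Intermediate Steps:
K = 29 (K = 7 + 22 = 29)
m(F) = -5 + F
n = -14
G = -7687/3280 (G = -1825/(-3280) + 29/(-5 - 5) = -1825*(-1/3280) + 29/(-10) = 365/656 + 29*(-1/10) = 365/656 - 29/10 = -7687/3280 ≈ -2.3436)
C = -3074 (C = -14 - 3060 = -3074)
1/(C + G) = 1/(-3074 - 7687/3280) = 1/(-10090407/3280) = -3280/10090407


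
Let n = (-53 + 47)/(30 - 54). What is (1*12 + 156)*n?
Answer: 42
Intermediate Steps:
n = ¼ (n = -6/(-24) = -6*(-1/24) = ¼ ≈ 0.25000)
(1*12 + 156)*n = (1*12 + 156)*(¼) = (12 + 156)*(¼) = 168*(¼) = 42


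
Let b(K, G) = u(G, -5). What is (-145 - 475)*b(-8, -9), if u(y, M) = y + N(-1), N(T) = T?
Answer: 6200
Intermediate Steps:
u(y, M) = -1 + y (u(y, M) = y - 1 = -1 + y)
b(K, G) = -1 + G
(-145 - 475)*b(-8, -9) = (-145 - 475)*(-1 - 9) = -620*(-10) = 6200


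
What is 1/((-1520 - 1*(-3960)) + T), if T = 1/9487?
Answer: 9487/23148281 ≈ 0.00040984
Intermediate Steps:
T = 1/9487 ≈ 0.00010541
1/((-1520 - 1*(-3960)) + T) = 1/((-1520 - 1*(-3960)) + 1/9487) = 1/((-1520 + 3960) + 1/9487) = 1/(2440 + 1/9487) = 1/(23148281/9487) = 9487/23148281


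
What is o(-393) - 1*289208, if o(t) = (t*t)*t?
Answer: -60987665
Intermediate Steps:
o(t) = t**3 (o(t) = t**2*t = t**3)
o(-393) - 1*289208 = (-393)**3 - 1*289208 = -60698457 - 289208 = -60987665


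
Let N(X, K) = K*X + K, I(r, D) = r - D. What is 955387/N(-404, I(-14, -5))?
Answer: 955387/3627 ≈ 263.41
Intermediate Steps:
N(X, K) = K + K*X
955387/N(-404, I(-14, -5)) = 955387/(((-14 - 1*(-5))*(1 - 404))) = 955387/(((-14 + 5)*(-403))) = 955387/((-9*(-403))) = 955387/3627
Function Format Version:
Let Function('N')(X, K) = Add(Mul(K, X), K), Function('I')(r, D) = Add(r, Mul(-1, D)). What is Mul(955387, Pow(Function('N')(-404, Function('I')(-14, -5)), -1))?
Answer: Rational(955387, 3627) ≈ 263.41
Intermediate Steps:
Function('N')(X, K) = Add(K, Mul(K, X))
Mul(955387, Pow(Function('N')(-404, Function('I')(-14, -5)), -1)) = Mul(955387, Pow(Mul(Add(-14, Mul(-1, -5)), Add(1, -404)), -1)) = Mul(955387, Pow(Mul(Add(-14, 5), -403), -1)) = Mul(955387, Pow(Mul(-9, -403), -1)) = Mul(955387, Pow(3627, -1)) = Mul(955387, Rational(1, 3627)) = Rational(955387, 3627)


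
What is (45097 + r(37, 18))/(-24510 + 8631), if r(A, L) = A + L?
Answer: -45152/15879 ≈ -2.8435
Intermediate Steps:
(45097 + r(37, 18))/(-24510 + 8631) = (45097 + (37 + 18))/(-24510 + 8631) = (45097 + 55)/(-15879) = 45152*(-1/15879) = -45152/15879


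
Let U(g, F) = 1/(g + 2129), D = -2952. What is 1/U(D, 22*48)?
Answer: -823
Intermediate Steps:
U(g, F) = 1/(2129 + g)
1/U(D, 22*48) = 1/(1/(2129 - 2952)) = 1/(1/(-823)) = 1/(-1/823) = -823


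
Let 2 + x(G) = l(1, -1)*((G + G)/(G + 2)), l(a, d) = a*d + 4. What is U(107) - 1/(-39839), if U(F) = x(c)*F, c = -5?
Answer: 34102185/39839 ≈ 856.00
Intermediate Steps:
l(a, d) = 4 + a*d
x(G) = -2 + 6*G/(2 + G) (x(G) = -2 + (4 + 1*(-1))*((G + G)/(G + 2)) = -2 + (4 - 1)*((2*G)/(2 + G)) = -2 + 3*(2*G/(2 + G)) = -2 + 6*G/(2 + G))
U(F) = 8*F (U(F) = (4*(-1 - 5)/(2 - 5))*F = (4*(-6)/(-3))*F = (4*(-⅓)*(-6))*F = 8*F)
U(107) - 1/(-39839) = 8*107 - 1/(-39839) = 856 - 1*(-1/39839) = 856 + 1/39839 = 34102185/39839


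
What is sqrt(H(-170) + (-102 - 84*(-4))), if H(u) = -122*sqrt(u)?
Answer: sqrt(234 - 122*I*sqrt(170)) ≈ 30.346 - 26.209*I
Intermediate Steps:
sqrt(H(-170) + (-102 - 84*(-4))) = sqrt(-122*I*sqrt(170) + (-102 - 84*(-4))) = sqrt(-122*I*sqrt(170) + (-102 + 336)) = sqrt(-122*I*sqrt(170) + 234) = sqrt(234 - 122*I*sqrt(170))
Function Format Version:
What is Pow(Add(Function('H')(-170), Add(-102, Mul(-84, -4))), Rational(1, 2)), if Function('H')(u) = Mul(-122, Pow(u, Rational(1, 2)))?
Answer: Pow(Add(234, Mul(-122, I, Pow(170, Rational(1, 2)))), Rational(1, 2)) ≈ Add(30.346, Mul(-26.209, I))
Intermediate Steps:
Pow(Add(Function('H')(-170), Add(-102, Mul(-84, -4))), Rational(1, 2)) = Pow(Add(Mul(-122, Pow(-170, Rational(1, 2))), Add(-102, Mul(-84, -4))), Rational(1, 2)) = Pow(Add(Mul(-122, Mul(I, Pow(170, Rational(1, 2)))), Add(-102, 336)), Rational(1, 2)) = Pow(Add(Mul(-122, I, Pow(170, Rational(1, 2))), 234), Rational(1, 2)) = Pow(Add(234, Mul(-122, I, Pow(170, Rational(1, 2)))), Rational(1, 2))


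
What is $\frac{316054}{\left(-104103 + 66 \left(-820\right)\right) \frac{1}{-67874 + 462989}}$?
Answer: $- \frac{41625892070}{52741} \approx -7.8925 \cdot 10^{5}$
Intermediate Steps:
$\frac{316054}{\left(-104103 + 66 \left(-820\right)\right) \frac{1}{-67874 + 462989}} = \frac{316054}{\left(-104103 - 54120\right) \frac{1}{395115}} = \frac{316054}{\left(-158223\right) \frac{1}{395115}} = \frac{316054}{- \frac{52741}{131705}} = 316054 \left(- \frac{131705}{52741}\right) = - \frac{41625892070}{52741}$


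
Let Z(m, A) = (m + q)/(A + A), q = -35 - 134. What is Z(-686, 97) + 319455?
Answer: 61973415/194 ≈ 3.1945e+5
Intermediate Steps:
q = -169
Z(m, A) = (-169 + m)/(2*A) (Z(m, A) = (m - 169)/(A + A) = (-169 + m)/((2*A)) = (-169 + m)*(1/(2*A)) = (-169 + m)/(2*A))
Z(-686, 97) + 319455 = (½)*(-169 - 686)/97 + 319455 = (½)*(1/97)*(-855) + 319455 = -855/194 + 319455 = 61973415/194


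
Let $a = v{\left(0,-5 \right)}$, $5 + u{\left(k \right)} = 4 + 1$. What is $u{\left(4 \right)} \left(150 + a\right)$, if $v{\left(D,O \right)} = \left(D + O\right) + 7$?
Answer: $0$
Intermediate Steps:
$u{\left(k \right)} = 0$ ($u{\left(k \right)} = -5 + \left(4 + 1\right) = -5 + 5 = 0$)
$v{\left(D,O \right)} = 7 + D + O$
$a = 2$ ($a = 7 + 0 - 5 = 2$)
$u{\left(4 \right)} \left(150 + a\right) = 0 \left(150 + 2\right) = 0 \cdot 152 = 0$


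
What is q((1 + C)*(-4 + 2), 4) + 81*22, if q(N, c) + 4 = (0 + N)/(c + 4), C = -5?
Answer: 1779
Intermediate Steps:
q(N, c) = -4 + N/(4 + c) (q(N, c) = -4 + (0 + N)/(c + 4) = -4 + N/(4 + c))
q((1 + C)*(-4 + 2), 4) + 81*22 = (-16 + (1 - 5)*(-4 + 2) - 4*4)/(4 + 4) + 81*22 = (-16 - 4*(-2) - 16)/8 + 1782 = (-16 + 8 - 16)/8 + 1782 = (⅛)*(-24) + 1782 = -3 + 1782 = 1779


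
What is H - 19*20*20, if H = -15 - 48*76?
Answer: -11263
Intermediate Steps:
H = -3663 (H = -15 - 3648 = -3663)
H - 19*20*20 = -3663 - 19*20*20 = -3663 - 380*20 = -3663 - 1*7600 = -3663 - 7600 = -11263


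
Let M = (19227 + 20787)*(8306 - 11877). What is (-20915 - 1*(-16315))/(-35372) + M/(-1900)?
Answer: 33252063209/442150 ≈ 75205.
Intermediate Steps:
M = -142889994 (M = 40014*(-3571) = -142889994)
(-20915 - 1*(-16315))/(-35372) + M/(-1900) = (-20915 - 1*(-16315))/(-35372) - 142889994/(-1900) = (-20915 + 16315)*(-1/35372) - 142889994*(-1/1900) = -4600*(-1/35372) + 3760263/50 = 1150/8843 + 3760263/50 = 33252063209/442150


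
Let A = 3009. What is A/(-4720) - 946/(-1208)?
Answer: 1759/12080 ≈ 0.14561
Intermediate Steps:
A/(-4720) - 946/(-1208) = 3009/(-4720) - 946/(-1208) = 3009*(-1/4720) - 946*(-1/1208) = -51/80 + 473/604 = 1759/12080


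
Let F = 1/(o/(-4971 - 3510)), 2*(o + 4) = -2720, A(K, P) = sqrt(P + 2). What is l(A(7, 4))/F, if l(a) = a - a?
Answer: 0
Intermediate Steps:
A(K, P) = sqrt(2 + P)
o = -1364 (o = -4 + (1/2)*(-2720) = -4 - 1360 = -1364)
l(a) = 0
F = 771/124 (F = 1/(-1364/(-4971 - 3510)) = 1/(-1364/(-8481)) = 1/(-1364*(-1/8481)) = 1/(124/771) = 771/124 ≈ 6.2177)
l(A(7, 4))/F = 0/(771/124) = 0*(124/771) = 0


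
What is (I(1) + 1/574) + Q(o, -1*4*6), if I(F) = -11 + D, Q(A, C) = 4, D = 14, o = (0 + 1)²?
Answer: 4019/574 ≈ 7.0017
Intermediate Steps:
o = 1 (o = 1² = 1)
I(F) = 3 (I(F) = -11 + 14 = 3)
(I(1) + 1/574) + Q(o, -1*4*6) = (3 + 1/574) + 4 = 1723/574 + 4 = 4019/574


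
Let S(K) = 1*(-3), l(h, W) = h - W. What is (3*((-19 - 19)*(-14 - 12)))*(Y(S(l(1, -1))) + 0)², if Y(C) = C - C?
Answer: 0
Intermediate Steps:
S(K) = -3
Y(C) = 0
(3*((-19 - 19)*(-14 - 12)))*(Y(S(l(1, -1))) + 0)² = (3*((-19 - 19)*(-14 - 12)))*(0 + 0)² = (3*(-38*(-26)))*0² = (3*988)*0 = 2964*0 = 0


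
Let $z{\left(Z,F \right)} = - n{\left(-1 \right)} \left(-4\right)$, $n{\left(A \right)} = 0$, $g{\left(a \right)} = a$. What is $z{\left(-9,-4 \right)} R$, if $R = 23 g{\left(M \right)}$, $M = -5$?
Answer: $0$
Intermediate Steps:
$z{\left(Z,F \right)} = 0$ ($z{\left(Z,F \right)} = \left(-1\right) 0 \left(-4\right) = 0 \left(-4\right) = 0$)
$R = -115$ ($R = 23 \left(-5\right) = -115$)
$z{\left(-9,-4 \right)} R = 0 \left(-115\right) = 0$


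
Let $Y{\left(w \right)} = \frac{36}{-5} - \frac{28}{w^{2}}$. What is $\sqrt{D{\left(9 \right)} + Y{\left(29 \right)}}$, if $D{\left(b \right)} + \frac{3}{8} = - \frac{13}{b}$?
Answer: $\frac{i \sqrt{27408070}}{1740} \approx 3.0088 i$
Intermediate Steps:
$D{\left(b \right)} = - \frac{3}{8} - \frac{13}{b}$
$Y{\left(w \right)} = - \frac{36}{5} - \frac{28}{w^{2}}$ ($Y{\left(w \right)} = 36 \left(- \frac{1}{5}\right) - \frac{28}{w^{2}} = - \frac{36}{5} - \frac{28}{w^{2}}$)
$\sqrt{D{\left(9 \right)} + Y{\left(29 \right)}} = \sqrt{\left(- \frac{3}{8} - \frac{13}{9}\right) - \left(\frac{36}{5} + \frac{28}{841}\right)} = \sqrt{\left(- \frac{3}{8} - \frac{13}{9}\right) - \frac{30416}{4205}} = \sqrt{- \frac{131}{72} - \frac{30416}{4205}} = \sqrt{- \frac{2740807}{302760}} = \frac{i \sqrt{27408070}}{1740}$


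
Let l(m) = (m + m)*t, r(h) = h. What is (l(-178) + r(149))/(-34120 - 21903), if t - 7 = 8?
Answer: 5191/56023 ≈ 0.092658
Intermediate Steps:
t = 15 (t = 7 + 8 = 15)
l(m) = 30*m (l(m) = (m + m)*15 = (2*m)*15 = 30*m)
(l(-178) + r(149))/(-34120 - 21903) = (30*(-178) + 149)/(-34120 - 21903) = (-5340 + 149)/(-56023) = -5191*(-1/56023) = 5191/56023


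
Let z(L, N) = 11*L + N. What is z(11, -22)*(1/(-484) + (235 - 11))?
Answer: 975735/44 ≈ 22176.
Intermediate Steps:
z(L, N) = N + 11*L
z(11, -22)*(1/(-484) + (235 - 11)) = (-22 + 11*11)*(1/(-484) + (235 - 11)) = (-22 + 121)*(-1/484 + 224) = 99*(108415/484) = 975735/44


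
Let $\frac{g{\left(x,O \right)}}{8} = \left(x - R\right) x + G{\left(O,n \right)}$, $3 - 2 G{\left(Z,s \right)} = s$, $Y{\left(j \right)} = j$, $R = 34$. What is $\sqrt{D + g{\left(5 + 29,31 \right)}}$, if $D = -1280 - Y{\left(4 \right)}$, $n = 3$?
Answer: $2 i \sqrt{321} \approx 35.833 i$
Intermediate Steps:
$G{\left(Z,s \right)} = \frac{3}{2} - \frac{s}{2}$
$D = -1284$ ($D = -1280 - 4 = -1284$)
$g{\left(x,O \right)} = 8 x \left(-34 + x\right)$ ($g{\left(x,O \right)} = 8 \left(\left(x - 34\right) x + \left(\frac{3}{2} - \frac{3}{2}\right)\right) = 8 \left(\left(-34 + x\right) x + 0\right) = 8 \left(x \left(-34 + x\right) + 0\right) = 8 x \left(-34 + x\right)$)
$\sqrt{D + g{\left(5 + 29,31 \right)}} = \sqrt{-1284 + 8 \left(5 + 29\right) \left(-34 + \left(5 + 29\right)\right)} = \sqrt{-1284 + 8 \cdot 34 \left(-34 + 34\right)} = \sqrt{-1284 + 8 \cdot 34 \cdot 0} = \sqrt{-1284 + 0} = \sqrt{-1284} = 2 i \sqrt{321}$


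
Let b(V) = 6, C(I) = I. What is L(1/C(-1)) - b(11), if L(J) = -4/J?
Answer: -2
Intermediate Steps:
L(1/C(-1)) - b(11) = -4/(1/(-1)) - 1*6 = -4/(-1) - 6 = -4*(-1) - 6 = 4 - 6 = -2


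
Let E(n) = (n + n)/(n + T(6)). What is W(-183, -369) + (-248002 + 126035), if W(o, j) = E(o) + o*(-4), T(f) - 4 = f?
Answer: -20973289/173 ≈ -1.2123e+5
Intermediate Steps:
T(f) = 4 + f
E(n) = 2*n/(10 + n) (E(n) = (n + n)/(n + (4 + 6)) = (2*n)/(n + 10) = (2*n)/(10 + n) = 2*n/(10 + n))
W(o, j) = -4*o + 2*o/(10 + o) (W(o, j) = 2*o/(10 + o) + o*(-4) = 2*o/(10 + o) - 4*o = -4*o + 2*o/(10 + o))
W(-183, -369) + (-248002 + 126035) = 2*(-183)*(-19 - 2*(-183))/(10 - 183) + (-248002 + 126035) = 2*(-183)*(-19 + 366)/(-173) - 121967 = 2*(-183)*(-1/173)*347 - 121967 = 127002/173 - 121967 = -20973289/173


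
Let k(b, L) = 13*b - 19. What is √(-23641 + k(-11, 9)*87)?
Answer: I*√37735 ≈ 194.25*I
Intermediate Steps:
k(b, L) = -19 + 13*b
√(-23641 + k(-11, 9)*87) = √(-23641 + (-19 + 13*(-11))*87) = √(-23641 + (-19 - 143)*87) = √(-23641 - 162*87) = √(-23641 - 14094) = √(-37735) = I*√37735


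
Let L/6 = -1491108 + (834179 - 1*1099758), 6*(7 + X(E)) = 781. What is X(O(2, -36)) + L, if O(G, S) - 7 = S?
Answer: -63239993/6 ≈ -1.0540e+7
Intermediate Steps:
O(G, S) = 7 + S
X(E) = 739/6 (X(E) = -7 + (⅙)*781 = -7 + 781/6 = 739/6)
L = -10540122 (L = 6*(-1491108 + (834179 - 1*1099758)) = 6*(-1491108 + (834179 - 1099758)) = 6*(-1491108 - 265579) = 6*(-1756687) = -10540122)
X(O(2, -36)) + L = 739/6 - 10540122 = -63239993/6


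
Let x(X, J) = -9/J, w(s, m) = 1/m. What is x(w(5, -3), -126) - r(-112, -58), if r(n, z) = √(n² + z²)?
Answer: 1/14 - 2*√3977 ≈ -126.06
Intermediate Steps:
x(w(5, -3), -126) - r(-112, -58) = -9/(-126) - √((-112)² + (-58)²) = -9*(-1/126) - √(12544 + 3364) = 1/14 - √15908 = 1/14 - 2*√3977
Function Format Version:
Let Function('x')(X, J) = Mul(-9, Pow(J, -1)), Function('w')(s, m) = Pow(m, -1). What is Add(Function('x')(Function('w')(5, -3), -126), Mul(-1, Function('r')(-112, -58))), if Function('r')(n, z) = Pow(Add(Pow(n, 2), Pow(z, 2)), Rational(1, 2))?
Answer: Add(Rational(1, 14), Mul(-2, Pow(3977, Rational(1, 2)))) ≈ -126.06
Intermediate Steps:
Add(Function('x')(Function('w')(5, -3), -126), Mul(-1, Function('r')(-112, -58))) = Add(Mul(-9, Pow(-126, -1)), Mul(-1, Pow(Add(Pow(-112, 2), Pow(-58, 2)), Rational(1, 2)))) = Add(Mul(-9, Rational(-1, 126)), Mul(-1, Pow(Add(12544, 3364), Rational(1, 2)))) = Add(Rational(1, 14), Mul(-1, Pow(15908, Rational(1, 2)))) = Add(Rational(1, 14), Mul(-1, Mul(2, Pow(3977, Rational(1, 2))))) = Add(Rational(1, 14), Mul(-2, Pow(3977, Rational(1, 2))))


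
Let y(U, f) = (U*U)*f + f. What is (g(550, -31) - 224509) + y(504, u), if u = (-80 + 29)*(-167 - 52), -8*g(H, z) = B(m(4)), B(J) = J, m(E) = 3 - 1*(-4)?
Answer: 22695130905/8 ≈ 2.8369e+9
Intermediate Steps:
m(E) = 7 (m(E) = 3 + 4 = 7)
g(H, z) = -7/8 (g(H, z) = -⅛*7 = -7/8)
u = 11169 (u = -51*(-219) = 11169)
y(U, f) = f + f*U² (y(U, f) = U²*f + f = f*U² + f = f + f*U²)
(g(550, -31) - 224509) + y(504, u) = (-7/8 - 224509) + 11169*(1 + 504²) = -1796079/8 + 11169*(1 + 254016) = -1796079/8 + 11169*254017 = -1796079/8 + 2837115873 = 22695130905/8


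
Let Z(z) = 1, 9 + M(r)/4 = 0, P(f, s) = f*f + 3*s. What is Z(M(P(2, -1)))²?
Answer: 1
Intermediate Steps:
P(f, s) = f² + 3*s
M(r) = -36 (M(r) = -36 + 4*0 = -36 + 0 = -36)
Z(M(P(2, -1)))² = 1² = 1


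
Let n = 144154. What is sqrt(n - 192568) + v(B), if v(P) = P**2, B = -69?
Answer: 4761 + I*sqrt(48414) ≈ 4761.0 + 220.03*I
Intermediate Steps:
sqrt(n - 192568) + v(B) = sqrt(144154 - 192568) + (-69)**2 = sqrt(-48414) + 4761 = I*sqrt(48414) + 4761 = 4761 + I*sqrt(48414)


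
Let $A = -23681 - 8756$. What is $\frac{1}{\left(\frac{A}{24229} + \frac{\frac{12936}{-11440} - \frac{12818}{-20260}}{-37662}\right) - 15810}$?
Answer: $- \frac{60084392015310}{950014676004261017} \approx -6.3246 \cdot 10^{-5}$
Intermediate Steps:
$A = -32437$ ($A = -23681 - 8756 = -32437$)
$\frac{1}{\left(\frac{A}{24229} + \frac{\frac{12936}{-11440} - \frac{12818}{-20260}}{-37662}\right) - 15810} = \frac{1}{\left(- \frac{32437}{24229} + \frac{\frac{12936}{-11440} - \frac{12818}{-20260}}{-37662}\right) - 15810} = \frac{1}{\left(\left(-32437\right) \frac{1}{24229} + \left(12936 \left(- \frac{1}{11440}\right) - - \frac{6409}{10130}\right) \left(- \frac{1}{37662}\right)\right) - 15810} = \frac{1}{\left(- \frac{32437}{24229} + \left(- \frac{147}{130} + \frac{6409}{10130}\right) \left(- \frac{1}{37662}\right)\right) - 15810} = \frac{1}{\left(- \frac{32437}{24229} - - \frac{32797}{2479854390}\right) - 15810} = \frac{1}{\left(- \frac{32437}{24229} + \frac{32797}{2479854390}\right) - 15810} = \frac{1}{- \frac{80438242209917}{60084392015310} - 15810} = \frac{1}{- \frac{950014676004261017}{60084392015310}} = - \frac{60084392015310}{950014676004261017}$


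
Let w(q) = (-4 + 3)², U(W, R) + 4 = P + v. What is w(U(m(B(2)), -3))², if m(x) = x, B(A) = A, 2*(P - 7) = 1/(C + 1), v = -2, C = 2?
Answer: 1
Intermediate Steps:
P = 43/6 (P = 7 + 1/(2*(2 + 1)) = 7 + (½)/3 = 7 + (½)*(⅓) = 7 + ⅙ = 43/6 ≈ 7.1667)
U(W, R) = 7/6 (U(W, R) = -4 + (43/6 - 2) = -4 + 31/6 = 7/6)
w(q) = 1 (w(q) = (-1)² = 1)
w(U(m(B(2)), -3))² = 1² = 1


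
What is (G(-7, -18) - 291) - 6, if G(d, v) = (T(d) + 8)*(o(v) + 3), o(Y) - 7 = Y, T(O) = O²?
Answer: -753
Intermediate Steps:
o(Y) = 7 + Y
G(d, v) = (8 + d²)*(10 + v) (G(d, v) = (d² + 8)*((7 + v) + 3) = (8 + d²)*(10 + v))
(G(-7, -18) - 291) - 6 = ((80 + 8*(-18) + 10*(-7)² - 18*(-7)²) - 291) - 6 = ((80 - 144 + 10*49 - 18*49) - 291) - 6 = ((80 - 144 + 490 - 882) - 291) - 6 = (-456 - 291) - 6 = -747 - 6 = -753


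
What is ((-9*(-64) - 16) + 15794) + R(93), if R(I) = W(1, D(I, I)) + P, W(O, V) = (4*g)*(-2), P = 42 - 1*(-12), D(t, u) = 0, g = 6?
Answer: 16360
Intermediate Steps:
P = 54 (P = 42 + 12 = 54)
W(O, V) = -48 (W(O, V) = (4*6)*(-2) = 24*(-2) = -48)
R(I) = 6 (R(I) = -48 + 54 = 6)
((-9*(-64) - 16) + 15794) + R(93) = ((-9*(-64) - 16) + 15794) + 6 = ((576 - 16) + 15794) + 6 = (560 + 15794) + 6 = 16354 + 6 = 16360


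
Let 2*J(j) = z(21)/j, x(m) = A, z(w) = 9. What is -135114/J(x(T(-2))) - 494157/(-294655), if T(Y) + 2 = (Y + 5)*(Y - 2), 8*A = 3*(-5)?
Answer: 33177668039/589310 ≈ 56299.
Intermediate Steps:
A = -15/8 (A = (3*(-5))/8 = (⅛)*(-15) = -15/8 ≈ -1.8750)
T(Y) = -2 + (-2 + Y)*(5 + Y) (T(Y) = -2 + (Y + 5)*(Y - 2) = -2 + (5 + Y)*(-2 + Y) = -2 + (-2 + Y)*(5 + Y))
x(m) = -15/8
J(j) = 9/(2*j) (J(j) = (9/j)/2 = 9/(2*j))
-135114/J(x(T(-2))) - 494157/(-294655) = -135114/(9/(2*(-15/8))) - 494157/(-294655) = -135114/((9/2)*(-8/15)) - 494157*(-1/294655) = -135114/(-12/5) + 494157/294655 = -135114*(-5/12) + 494157/294655 = 112595/2 + 494157/294655 = 33177668039/589310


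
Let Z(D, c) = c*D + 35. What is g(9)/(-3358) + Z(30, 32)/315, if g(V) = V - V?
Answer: 199/63 ≈ 3.1587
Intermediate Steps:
g(V) = 0
Z(D, c) = 35 + D*c (Z(D, c) = D*c + 35 = 35 + D*c)
g(9)/(-3358) + Z(30, 32)/315 = 0/(-3358) + (35 + 30*32)/315 = 0*(-1/3358) + (35 + 960)*(1/315) = 0 + 995*(1/315) = 0 + 199/63 = 199/63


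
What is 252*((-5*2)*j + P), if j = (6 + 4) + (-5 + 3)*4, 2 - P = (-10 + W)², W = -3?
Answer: -47124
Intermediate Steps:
P = -167 (P = 2 - (-10 - 3)² = 2 - 1*(-13)² = 2 - 1*169 = 2 - 169 = -167)
j = 2 (j = 10 - 2*4 = 10 - 8 = 2)
252*((-5*2)*j + P) = 252*(-5*2*2 - 167) = 252*(-10*2 - 167) = 252*(-20 - 167) = 252*(-187) = -47124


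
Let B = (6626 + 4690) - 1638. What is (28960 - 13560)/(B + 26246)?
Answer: 550/1283 ≈ 0.42868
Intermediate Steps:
B = 9678 (B = 11316 - 1638 = 9678)
(28960 - 13560)/(B + 26246) = (28960 - 13560)/(9678 + 26246) = 15400/35924 = 15400*(1/35924) = 550/1283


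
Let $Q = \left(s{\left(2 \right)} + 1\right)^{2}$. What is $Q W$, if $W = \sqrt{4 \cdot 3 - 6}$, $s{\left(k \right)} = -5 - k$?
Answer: $36 \sqrt{6} \approx 88.182$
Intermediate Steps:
$W = \sqrt{6}$ ($W = \sqrt{12 - 6} = \sqrt{6} \approx 2.4495$)
$Q = 36$ ($Q = \left(\left(-5 - 2\right) + 1\right)^{2} = \left(-7 + 1\right)^{2} = \left(-6\right)^{2} = 36$)
$Q W = 36 \sqrt{6}$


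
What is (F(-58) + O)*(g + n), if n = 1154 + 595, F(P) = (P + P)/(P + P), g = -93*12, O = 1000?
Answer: 633633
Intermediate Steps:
g = -1116
F(P) = 1 (F(P) = (2*P)/((2*P)) = (2*P)*(1/(2*P)) = 1)
n = 1749
(F(-58) + O)*(g + n) = (1 + 1000)*(-1116 + 1749) = 1001*633 = 633633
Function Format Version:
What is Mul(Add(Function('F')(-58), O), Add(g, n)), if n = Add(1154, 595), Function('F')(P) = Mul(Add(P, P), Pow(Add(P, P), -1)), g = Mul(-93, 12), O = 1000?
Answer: 633633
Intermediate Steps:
g = -1116
Function('F')(P) = 1 (Function('F')(P) = Mul(Mul(2, P), Pow(Mul(2, P), -1)) = Mul(Mul(2, P), Mul(Rational(1, 2), Pow(P, -1))) = 1)
n = 1749
Mul(Add(Function('F')(-58), O), Add(g, n)) = Mul(Add(1, 1000), Add(-1116, 1749)) = Mul(1001, 633) = 633633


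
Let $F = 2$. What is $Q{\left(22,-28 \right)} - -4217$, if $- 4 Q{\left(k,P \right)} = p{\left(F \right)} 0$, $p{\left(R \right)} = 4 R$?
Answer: $4217$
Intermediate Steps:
$Q{\left(k,P \right)} = 0$ ($Q{\left(k,P \right)} = - \frac{4 \cdot 2 \cdot 0}{4} = - \frac{8 \cdot 0}{4} = \left(- \frac{1}{4}\right) 0 = 0$)
$Q{\left(22,-28 \right)} - -4217 = 0 - -4217 = 0 + 4217 = 4217$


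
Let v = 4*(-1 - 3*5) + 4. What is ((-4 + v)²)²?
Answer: 16777216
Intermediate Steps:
v = -60 (v = 4*(-1 - 15) + 4 = 4*(-16) + 4 = -64 + 4 = -60)
((-4 + v)²)² = ((-4 - 60)²)² = ((-64)²)² = 4096² = 16777216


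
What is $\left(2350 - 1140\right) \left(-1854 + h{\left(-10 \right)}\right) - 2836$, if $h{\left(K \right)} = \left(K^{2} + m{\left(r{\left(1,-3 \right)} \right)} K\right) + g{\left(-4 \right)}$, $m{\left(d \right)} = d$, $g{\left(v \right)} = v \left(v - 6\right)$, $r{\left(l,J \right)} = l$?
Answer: $-2088876$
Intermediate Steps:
$g{\left(v \right)} = v \left(-6 + v\right)$
$h{\left(K \right)} = 40 + K + K^{2}$ ($h{\left(K \right)} = \left(K^{2} + 1 K\right) - 4 \left(-6 - 4\right) = \left(K^{2} + K\right) - -40 = \left(K + K^{2}\right) + 40 = 40 + K + K^{2}$)
$\left(2350 - 1140\right) \left(-1854 + h{\left(-10 \right)}\right) - 2836 = \left(2350 - 1140\right) \left(-1854 + \left(40 - 10 + \left(-10\right)^{2}\right)\right) - 2836 = 1210 \left(-1854 + \left(40 - 10 + 100\right)\right) - 2836 = 1210 \left(-1854 + 130\right) - 2836 = 1210 \left(-1724\right) - 2836 = -2086040 - 2836 = -2088876$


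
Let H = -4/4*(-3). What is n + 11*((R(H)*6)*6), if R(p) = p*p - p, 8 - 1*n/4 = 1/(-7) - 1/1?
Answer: 16888/7 ≈ 2412.6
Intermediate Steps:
n = 256/7 (n = 32 - 4*(1/(-7) - 1/1) = 32 - 4*(1*(-1/7) - 1*1) = 32 - 4*(-1/7 - 1) = 32 - 4*(-8/7) = 32 + 32/7 = 256/7 ≈ 36.571)
H = 3 (H = -4*1/4*(-3) = -1*(-3) = 3)
R(p) = p**2 - p
n + 11*((R(H)*6)*6) = 256/7 + 11*(((3*(-1 + 3))*6)*6) = 256/7 + 11*(((3*2)*6)*6) = 256/7 + 11*((6*6)*6) = 256/7 + 11*(36*6) = 256/7 + 11*216 = 256/7 + 2376 = 16888/7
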